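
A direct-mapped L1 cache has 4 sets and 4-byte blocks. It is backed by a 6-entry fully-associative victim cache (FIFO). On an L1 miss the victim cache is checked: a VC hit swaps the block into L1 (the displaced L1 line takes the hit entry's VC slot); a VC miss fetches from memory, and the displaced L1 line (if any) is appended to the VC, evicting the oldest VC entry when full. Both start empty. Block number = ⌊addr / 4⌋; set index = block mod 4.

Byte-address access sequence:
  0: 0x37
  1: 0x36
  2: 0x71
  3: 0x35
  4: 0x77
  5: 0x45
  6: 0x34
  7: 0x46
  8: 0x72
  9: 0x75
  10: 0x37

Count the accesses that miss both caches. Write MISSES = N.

MISSES = 4

  [0] addr=0x37 blk=13 s=1: MISS | VC []
  [1] addr=0x36 blk=13 s=1: L1-HIT | VC []
  [2] addr=0x71 blk=28 s=0: MISS | VC []
  [3] addr=0x35 blk=13 s=1: L1-HIT | VC []
  [4] addr=0x77 blk=29 s=1: MISS | VC [13]
  [5] addr=0x45 blk=17 s=1: MISS | VC [13, 29]
  [6] addr=0x34 blk=13 s=1: VC-HIT | VC [17, 29]
  [7] addr=0x46 blk=17 s=1: VC-HIT | VC [13, 29]
  [8] addr=0x72 blk=28 s=0: L1-HIT | VC [13, 29]
  [9] addr=0x75 blk=29 s=1: VC-HIT | VC [13, 17]
  [10] addr=0x37 blk=13 s=1: VC-HIT | VC [29, 17]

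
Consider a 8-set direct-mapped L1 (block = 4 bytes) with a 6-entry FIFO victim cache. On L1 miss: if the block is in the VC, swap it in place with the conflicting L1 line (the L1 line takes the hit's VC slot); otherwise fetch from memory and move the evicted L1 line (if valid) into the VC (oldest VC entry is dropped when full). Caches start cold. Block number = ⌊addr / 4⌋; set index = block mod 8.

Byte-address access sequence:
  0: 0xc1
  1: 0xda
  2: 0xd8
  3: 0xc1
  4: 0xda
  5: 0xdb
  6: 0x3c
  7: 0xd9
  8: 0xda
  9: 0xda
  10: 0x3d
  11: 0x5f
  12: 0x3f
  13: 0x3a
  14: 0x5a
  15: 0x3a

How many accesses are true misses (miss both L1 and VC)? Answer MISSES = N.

  [0] addr=0xc1 blk=48 s=0: MISS | VC []
  [1] addr=0xda blk=54 s=6: MISS | VC []
  [2] addr=0xd8 blk=54 s=6: L1-HIT | VC []
  [3] addr=0xc1 blk=48 s=0: L1-HIT | VC []
  [4] addr=0xda blk=54 s=6: L1-HIT | VC []
  [5] addr=0xdb blk=54 s=6: L1-HIT | VC []
  [6] addr=0x3c blk=15 s=7: MISS | VC []
  [7] addr=0xd9 blk=54 s=6: L1-HIT | VC []
  [8] addr=0xda blk=54 s=6: L1-HIT | VC []
  [9] addr=0xda blk=54 s=6: L1-HIT | VC []
  [10] addr=0x3d blk=15 s=7: L1-HIT | VC []
  [11] addr=0x5f blk=23 s=7: MISS | VC [15]
  [12] addr=0x3f blk=15 s=7: VC-HIT | VC [23]
  [13] addr=0x3a blk=14 s=6: MISS | VC [23, 54]
  [14] addr=0x5a blk=22 s=6: MISS | VC [23, 54, 14]
  [15] addr=0x3a blk=14 s=6: VC-HIT | VC [23, 54, 22]

MISSES = 6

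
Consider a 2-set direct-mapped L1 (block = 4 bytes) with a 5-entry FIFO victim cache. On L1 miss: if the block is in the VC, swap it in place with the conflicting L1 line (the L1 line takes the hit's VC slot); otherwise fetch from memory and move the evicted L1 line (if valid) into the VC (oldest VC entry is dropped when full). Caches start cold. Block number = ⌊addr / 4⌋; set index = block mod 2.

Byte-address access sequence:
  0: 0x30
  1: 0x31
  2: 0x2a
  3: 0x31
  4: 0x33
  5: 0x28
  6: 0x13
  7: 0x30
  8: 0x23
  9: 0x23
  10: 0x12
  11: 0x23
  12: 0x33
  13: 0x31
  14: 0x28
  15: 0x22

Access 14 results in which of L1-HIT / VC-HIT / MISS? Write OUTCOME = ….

#0 0x30→b12/s0 MISS; vc=[]
#1 0x31→b12/s0 L1-HIT; vc=[]
#2 0x2a→b10/s0 MISS; vc=[12]
#3 0x31→b12/s0 VC-HIT; vc=[10]
#4 0x33→b12/s0 L1-HIT; vc=[10]
#5 0x28→b10/s0 VC-HIT; vc=[12]
#6 0x13→b4/s0 MISS; vc=[12,10]
#7 0x30→b12/s0 VC-HIT; vc=[4,10]
#8 0x23→b8/s0 MISS; vc=[4,10,12]
#9 0x23→b8/s0 L1-HIT; vc=[4,10,12]
#10 0x12→b4/s0 VC-HIT; vc=[8,10,12]
#11 0x23→b8/s0 VC-HIT; vc=[4,10,12]
#12 0x33→b12/s0 VC-HIT; vc=[4,10,8]
#13 0x31→b12/s0 L1-HIT; vc=[4,10,8]
#14 0x28→b10/s0 VC-HIT; vc=[4,12,8]
#15 0x22→b8/s0 VC-HIT; vc=[4,12,10]

OUTCOME = VC-HIT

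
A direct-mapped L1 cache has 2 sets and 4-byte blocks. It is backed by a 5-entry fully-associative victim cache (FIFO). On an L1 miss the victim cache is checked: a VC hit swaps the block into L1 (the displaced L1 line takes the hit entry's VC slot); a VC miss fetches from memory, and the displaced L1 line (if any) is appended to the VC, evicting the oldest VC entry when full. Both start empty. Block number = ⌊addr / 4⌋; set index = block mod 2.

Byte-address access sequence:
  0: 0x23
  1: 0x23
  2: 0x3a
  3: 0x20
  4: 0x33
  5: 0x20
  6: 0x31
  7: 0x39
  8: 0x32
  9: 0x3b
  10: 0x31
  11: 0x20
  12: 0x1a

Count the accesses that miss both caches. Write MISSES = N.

MISSES = 4

#0 0x23→b8/s0 MISS; vc=[]
#1 0x23→b8/s0 L1-HIT; vc=[]
#2 0x3a→b14/s0 MISS; vc=[8]
#3 0x20→b8/s0 VC-HIT; vc=[14]
#4 0x33→b12/s0 MISS; vc=[14,8]
#5 0x20→b8/s0 VC-HIT; vc=[14,12]
#6 0x31→b12/s0 VC-HIT; vc=[14,8]
#7 0x39→b14/s0 VC-HIT; vc=[12,8]
#8 0x32→b12/s0 VC-HIT; vc=[14,8]
#9 0x3b→b14/s0 VC-HIT; vc=[12,8]
#10 0x31→b12/s0 VC-HIT; vc=[14,8]
#11 0x20→b8/s0 VC-HIT; vc=[14,12]
#12 0x1a→b6/s0 MISS; vc=[14,12,8]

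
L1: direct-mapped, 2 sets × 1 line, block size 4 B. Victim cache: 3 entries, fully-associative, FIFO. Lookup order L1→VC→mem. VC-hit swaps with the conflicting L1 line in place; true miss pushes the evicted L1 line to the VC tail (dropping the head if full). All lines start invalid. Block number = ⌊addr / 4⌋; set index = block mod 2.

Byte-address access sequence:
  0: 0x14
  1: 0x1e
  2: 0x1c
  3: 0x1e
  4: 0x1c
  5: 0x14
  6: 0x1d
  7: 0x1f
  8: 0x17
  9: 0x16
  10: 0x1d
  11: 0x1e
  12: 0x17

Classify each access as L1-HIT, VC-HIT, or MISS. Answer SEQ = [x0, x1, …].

SEQ = [MISS, MISS, L1-HIT, L1-HIT, L1-HIT, VC-HIT, VC-HIT, L1-HIT, VC-HIT, L1-HIT, VC-HIT, L1-HIT, VC-HIT]

0: 0x14 (blk 5, set 1) → MISS  vc=[]
1: 0x1e (blk 7, set 1) → MISS  vc=[5]
2: 0x1c (blk 7, set 1) → L1-HIT  vc=[5]
3: 0x1e (blk 7, set 1) → L1-HIT  vc=[5]
4: 0x1c (blk 7, set 1) → L1-HIT  vc=[5]
5: 0x14 (blk 5, set 1) → VC-HIT  vc=[7]
6: 0x1d (blk 7, set 1) → VC-HIT  vc=[5]
7: 0x1f (blk 7, set 1) → L1-HIT  vc=[5]
8: 0x17 (blk 5, set 1) → VC-HIT  vc=[7]
9: 0x16 (blk 5, set 1) → L1-HIT  vc=[7]
10: 0x1d (blk 7, set 1) → VC-HIT  vc=[5]
11: 0x1e (blk 7, set 1) → L1-HIT  vc=[5]
12: 0x17 (blk 5, set 1) → VC-HIT  vc=[7]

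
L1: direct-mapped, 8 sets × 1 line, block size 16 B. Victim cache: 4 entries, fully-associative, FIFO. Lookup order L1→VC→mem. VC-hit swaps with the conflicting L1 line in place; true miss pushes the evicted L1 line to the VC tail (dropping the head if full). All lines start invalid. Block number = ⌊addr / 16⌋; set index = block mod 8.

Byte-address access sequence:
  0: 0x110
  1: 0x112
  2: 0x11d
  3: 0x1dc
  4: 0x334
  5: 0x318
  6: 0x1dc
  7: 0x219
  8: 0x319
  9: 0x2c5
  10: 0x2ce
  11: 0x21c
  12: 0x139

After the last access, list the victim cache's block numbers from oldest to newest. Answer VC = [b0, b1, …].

#0 0x110→b17/s1 MISS; vc=[]
#1 0x112→b17/s1 L1-HIT; vc=[]
#2 0x11d→b17/s1 L1-HIT; vc=[]
#3 0x1dc→b29/s5 MISS; vc=[]
#4 0x334→b51/s3 MISS; vc=[]
#5 0x318→b49/s1 MISS; vc=[17]
#6 0x1dc→b29/s5 L1-HIT; vc=[17]
#7 0x219→b33/s1 MISS; vc=[17,49]
#8 0x319→b49/s1 VC-HIT; vc=[17,33]
#9 0x2c5→b44/s4 MISS; vc=[17,33]
#10 0x2ce→b44/s4 L1-HIT; vc=[17,33]
#11 0x21c→b33/s1 VC-HIT; vc=[17,49]
#12 0x139→b19/s3 MISS; vc=[17,49,51]

VC = [17, 49, 51]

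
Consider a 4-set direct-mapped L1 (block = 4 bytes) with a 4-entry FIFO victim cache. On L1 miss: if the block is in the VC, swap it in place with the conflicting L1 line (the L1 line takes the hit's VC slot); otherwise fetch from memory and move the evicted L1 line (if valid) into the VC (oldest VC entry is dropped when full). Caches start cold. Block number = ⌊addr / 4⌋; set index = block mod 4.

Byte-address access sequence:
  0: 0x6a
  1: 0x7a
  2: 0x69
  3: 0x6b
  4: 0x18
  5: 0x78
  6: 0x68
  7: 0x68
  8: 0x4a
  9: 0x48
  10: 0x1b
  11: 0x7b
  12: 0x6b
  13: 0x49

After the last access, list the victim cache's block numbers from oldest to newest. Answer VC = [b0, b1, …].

VC = [26, 6, 30]

#0 0x6a→b26/s2 MISS; vc=[]
#1 0x7a→b30/s2 MISS; vc=[26]
#2 0x69→b26/s2 VC-HIT; vc=[30]
#3 0x6b→b26/s2 L1-HIT; vc=[30]
#4 0x18→b6/s2 MISS; vc=[30,26]
#5 0x78→b30/s2 VC-HIT; vc=[6,26]
#6 0x68→b26/s2 VC-HIT; vc=[6,30]
#7 0x68→b26/s2 L1-HIT; vc=[6,30]
#8 0x4a→b18/s2 MISS; vc=[6,30,26]
#9 0x48→b18/s2 L1-HIT; vc=[6,30,26]
#10 0x1b→b6/s2 VC-HIT; vc=[18,30,26]
#11 0x7b→b30/s2 VC-HIT; vc=[18,6,26]
#12 0x6b→b26/s2 VC-HIT; vc=[18,6,30]
#13 0x49→b18/s2 VC-HIT; vc=[26,6,30]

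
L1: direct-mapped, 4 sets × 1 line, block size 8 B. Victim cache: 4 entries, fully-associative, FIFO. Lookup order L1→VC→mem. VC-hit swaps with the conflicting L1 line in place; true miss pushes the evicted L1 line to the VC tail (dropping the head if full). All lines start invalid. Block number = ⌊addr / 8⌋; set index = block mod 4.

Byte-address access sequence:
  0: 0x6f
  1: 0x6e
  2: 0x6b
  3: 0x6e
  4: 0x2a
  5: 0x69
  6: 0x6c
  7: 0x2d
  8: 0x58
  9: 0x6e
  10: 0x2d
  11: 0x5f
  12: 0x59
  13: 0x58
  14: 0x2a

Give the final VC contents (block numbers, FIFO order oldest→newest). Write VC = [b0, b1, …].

VC = [13]

#0 0x6f→b13/s1 MISS; vc=[]
#1 0x6e→b13/s1 L1-HIT; vc=[]
#2 0x6b→b13/s1 L1-HIT; vc=[]
#3 0x6e→b13/s1 L1-HIT; vc=[]
#4 0x2a→b5/s1 MISS; vc=[13]
#5 0x69→b13/s1 VC-HIT; vc=[5]
#6 0x6c→b13/s1 L1-HIT; vc=[5]
#7 0x2d→b5/s1 VC-HIT; vc=[13]
#8 0x58→b11/s3 MISS; vc=[13]
#9 0x6e→b13/s1 VC-HIT; vc=[5]
#10 0x2d→b5/s1 VC-HIT; vc=[13]
#11 0x5f→b11/s3 L1-HIT; vc=[13]
#12 0x59→b11/s3 L1-HIT; vc=[13]
#13 0x58→b11/s3 L1-HIT; vc=[13]
#14 0x2a→b5/s1 L1-HIT; vc=[13]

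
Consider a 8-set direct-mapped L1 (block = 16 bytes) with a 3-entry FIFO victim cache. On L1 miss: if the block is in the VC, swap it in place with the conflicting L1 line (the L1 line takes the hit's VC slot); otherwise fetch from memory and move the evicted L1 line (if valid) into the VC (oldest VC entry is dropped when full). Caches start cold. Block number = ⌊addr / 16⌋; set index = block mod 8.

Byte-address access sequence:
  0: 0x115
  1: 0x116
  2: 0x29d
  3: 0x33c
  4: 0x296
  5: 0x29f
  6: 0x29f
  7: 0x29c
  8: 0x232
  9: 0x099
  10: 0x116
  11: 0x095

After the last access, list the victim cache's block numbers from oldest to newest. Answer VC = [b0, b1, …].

VC = [17, 51, 41]

  [0] addr=0x115 blk=17 s=1: MISS | VC []
  [1] addr=0x116 blk=17 s=1: L1-HIT | VC []
  [2] addr=0x29d blk=41 s=1: MISS | VC [17]
  [3] addr=0x33c blk=51 s=3: MISS | VC [17]
  [4] addr=0x296 blk=41 s=1: L1-HIT | VC [17]
  [5] addr=0x29f blk=41 s=1: L1-HIT | VC [17]
  [6] addr=0x29f blk=41 s=1: L1-HIT | VC [17]
  [7] addr=0x29c blk=41 s=1: L1-HIT | VC [17]
  [8] addr=0x232 blk=35 s=3: MISS | VC [17, 51]
  [9] addr=0x99 blk=9 s=1: MISS | VC [17, 51, 41]
  [10] addr=0x116 blk=17 s=1: VC-HIT | VC [9, 51, 41]
  [11] addr=0x95 blk=9 s=1: VC-HIT | VC [17, 51, 41]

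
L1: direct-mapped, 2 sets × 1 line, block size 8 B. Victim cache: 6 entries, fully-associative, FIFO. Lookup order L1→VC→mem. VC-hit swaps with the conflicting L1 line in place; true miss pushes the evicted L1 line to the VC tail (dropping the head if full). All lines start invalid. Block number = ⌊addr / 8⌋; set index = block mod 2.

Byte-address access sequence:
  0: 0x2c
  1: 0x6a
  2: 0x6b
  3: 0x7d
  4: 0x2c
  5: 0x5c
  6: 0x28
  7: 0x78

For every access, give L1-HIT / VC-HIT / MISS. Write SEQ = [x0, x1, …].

  [0] addr=0x2c blk=5 s=1: MISS | VC []
  [1] addr=0x6a blk=13 s=1: MISS | VC [5]
  [2] addr=0x6b blk=13 s=1: L1-HIT | VC [5]
  [3] addr=0x7d blk=15 s=1: MISS | VC [5, 13]
  [4] addr=0x2c blk=5 s=1: VC-HIT | VC [15, 13]
  [5] addr=0x5c blk=11 s=1: MISS | VC [15, 13, 5]
  [6] addr=0x28 blk=5 s=1: VC-HIT | VC [15, 13, 11]
  [7] addr=0x78 blk=15 s=1: VC-HIT | VC [5, 13, 11]

SEQ = [MISS, MISS, L1-HIT, MISS, VC-HIT, MISS, VC-HIT, VC-HIT]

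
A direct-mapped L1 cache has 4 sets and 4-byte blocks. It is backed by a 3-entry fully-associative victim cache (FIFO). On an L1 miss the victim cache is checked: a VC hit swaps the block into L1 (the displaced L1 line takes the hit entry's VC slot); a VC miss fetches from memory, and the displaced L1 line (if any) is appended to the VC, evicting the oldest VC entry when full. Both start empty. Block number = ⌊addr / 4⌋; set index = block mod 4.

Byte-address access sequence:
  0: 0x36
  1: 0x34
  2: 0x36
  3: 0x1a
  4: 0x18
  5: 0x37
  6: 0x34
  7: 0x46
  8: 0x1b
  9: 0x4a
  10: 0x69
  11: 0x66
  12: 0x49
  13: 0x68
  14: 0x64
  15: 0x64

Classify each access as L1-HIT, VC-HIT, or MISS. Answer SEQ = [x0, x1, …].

#0 0x36→b13/s1 MISS; vc=[]
#1 0x34→b13/s1 L1-HIT; vc=[]
#2 0x36→b13/s1 L1-HIT; vc=[]
#3 0x1a→b6/s2 MISS; vc=[]
#4 0x18→b6/s2 L1-HIT; vc=[]
#5 0x37→b13/s1 L1-HIT; vc=[]
#6 0x34→b13/s1 L1-HIT; vc=[]
#7 0x46→b17/s1 MISS; vc=[13]
#8 0x1b→b6/s2 L1-HIT; vc=[13]
#9 0x4a→b18/s2 MISS; vc=[13,6]
#10 0x69→b26/s2 MISS; vc=[13,6,18]
#11 0x66→b25/s1 MISS; vc=[6,18,17]
#12 0x49→b18/s2 VC-HIT; vc=[6,26,17]
#13 0x68→b26/s2 VC-HIT; vc=[6,18,17]
#14 0x64→b25/s1 L1-HIT; vc=[6,18,17]
#15 0x64→b25/s1 L1-HIT; vc=[6,18,17]

SEQ = [MISS, L1-HIT, L1-HIT, MISS, L1-HIT, L1-HIT, L1-HIT, MISS, L1-HIT, MISS, MISS, MISS, VC-HIT, VC-HIT, L1-HIT, L1-HIT]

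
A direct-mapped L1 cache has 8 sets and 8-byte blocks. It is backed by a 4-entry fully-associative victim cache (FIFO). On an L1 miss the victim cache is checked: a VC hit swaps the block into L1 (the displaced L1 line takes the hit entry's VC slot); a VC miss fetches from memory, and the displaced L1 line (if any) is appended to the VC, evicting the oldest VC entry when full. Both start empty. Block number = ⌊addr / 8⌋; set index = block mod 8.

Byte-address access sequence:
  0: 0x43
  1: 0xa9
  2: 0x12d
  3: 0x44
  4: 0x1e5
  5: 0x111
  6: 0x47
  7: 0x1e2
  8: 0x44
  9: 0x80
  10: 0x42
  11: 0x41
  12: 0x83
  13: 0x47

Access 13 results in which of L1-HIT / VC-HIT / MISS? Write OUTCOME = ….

OUTCOME = VC-HIT

0: 0x43 (blk 8, set 0) → MISS  vc=[]
1: 0xa9 (blk 21, set 5) → MISS  vc=[]
2: 0x12d (blk 37, set 5) → MISS  vc=[21]
3: 0x44 (blk 8, set 0) → L1-HIT  vc=[21]
4: 0x1e5 (blk 60, set 4) → MISS  vc=[21]
5: 0x111 (blk 34, set 2) → MISS  vc=[21]
6: 0x47 (blk 8, set 0) → L1-HIT  vc=[21]
7: 0x1e2 (blk 60, set 4) → L1-HIT  vc=[21]
8: 0x44 (blk 8, set 0) → L1-HIT  vc=[21]
9: 0x80 (blk 16, set 0) → MISS  vc=[21, 8]
10: 0x42 (blk 8, set 0) → VC-HIT  vc=[21, 16]
11: 0x41 (blk 8, set 0) → L1-HIT  vc=[21, 16]
12: 0x83 (blk 16, set 0) → VC-HIT  vc=[21, 8]
13: 0x47 (blk 8, set 0) → VC-HIT  vc=[21, 16]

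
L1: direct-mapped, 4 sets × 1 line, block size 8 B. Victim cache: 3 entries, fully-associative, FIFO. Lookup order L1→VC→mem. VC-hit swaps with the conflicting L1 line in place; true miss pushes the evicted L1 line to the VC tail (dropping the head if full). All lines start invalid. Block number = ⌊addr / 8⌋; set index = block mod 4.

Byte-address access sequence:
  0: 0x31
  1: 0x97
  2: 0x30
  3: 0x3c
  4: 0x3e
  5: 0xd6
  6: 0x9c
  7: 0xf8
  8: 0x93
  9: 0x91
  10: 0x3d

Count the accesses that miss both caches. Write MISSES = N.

MISSES = 7

  [0] addr=0x31 blk=6 s=2: MISS | VC []
  [1] addr=0x97 blk=18 s=2: MISS | VC [6]
  [2] addr=0x30 blk=6 s=2: VC-HIT | VC [18]
  [3] addr=0x3c blk=7 s=3: MISS | VC [18]
  [4] addr=0x3e blk=7 s=3: L1-HIT | VC [18]
  [5] addr=0xd6 blk=26 s=2: MISS | VC [18, 6]
  [6] addr=0x9c blk=19 s=3: MISS | VC [18, 6, 7]
  [7] addr=0xf8 blk=31 s=3: MISS | VC [6, 7, 19]
  [8] addr=0x93 blk=18 s=2: MISS | VC [7, 19, 26]
  [9] addr=0x91 blk=18 s=2: L1-HIT | VC [7, 19, 26]
  [10] addr=0x3d blk=7 s=3: VC-HIT | VC [31, 19, 26]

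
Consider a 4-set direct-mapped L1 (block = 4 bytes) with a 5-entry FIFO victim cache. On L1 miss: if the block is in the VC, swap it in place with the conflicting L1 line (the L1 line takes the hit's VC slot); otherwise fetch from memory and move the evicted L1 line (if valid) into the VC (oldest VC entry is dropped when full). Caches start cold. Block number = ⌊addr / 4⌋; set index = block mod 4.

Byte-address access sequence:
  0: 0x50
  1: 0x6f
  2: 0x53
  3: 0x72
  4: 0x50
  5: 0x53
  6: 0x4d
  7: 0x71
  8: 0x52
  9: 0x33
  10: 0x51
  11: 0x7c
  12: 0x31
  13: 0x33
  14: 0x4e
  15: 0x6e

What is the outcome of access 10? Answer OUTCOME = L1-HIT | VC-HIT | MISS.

0: 0x50 (blk 20, set 0) → MISS  vc=[]
1: 0x6f (blk 27, set 3) → MISS  vc=[]
2: 0x53 (blk 20, set 0) → L1-HIT  vc=[]
3: 0x72 (blk 28, set 0) → MISS  vc=[20]
4: 0x50 (blk 20, set 0) → VC-HIT  vc=[28]
5: 0x53 (blk 20, set 0) → L1-HIT  vc=[28]
6: 0x4d (blk 19, set 3) → MISS  vc=[28, 27]
7: 0x71 (blk 28, set 0) → VC-HIT  vc=[20, 27]
8: 0x52 (blk 20, set 0) → VC-HIT  vc=[28, 27]
9: 0x33 (blk 12, set 0) → MISS  vc=[28, 27, 20]
10: 0x51 (blk 20, set 0) → VC-HIT  vc=[28, 27, 12]
11: 0x7c (blk 31, set 3) → MISS  vc=[28, 27, 12, 19]
12: 0x31 (blk 12, set 0) → VC-HIT  vc=[28, 27, 20, 19]
13: 0x33 (blk 12, set 0) → L1-HIT  vc=[28, 27, 20, 19]
14: 0x4e (blk 19, set 3) → VC-HIT  vc=[28, 27, 20, 31]
15: 0x6e (blk 27, set 3) → VC-HIT  vc=[28, 19, 20, 31]

OUTCOME = VC-HIT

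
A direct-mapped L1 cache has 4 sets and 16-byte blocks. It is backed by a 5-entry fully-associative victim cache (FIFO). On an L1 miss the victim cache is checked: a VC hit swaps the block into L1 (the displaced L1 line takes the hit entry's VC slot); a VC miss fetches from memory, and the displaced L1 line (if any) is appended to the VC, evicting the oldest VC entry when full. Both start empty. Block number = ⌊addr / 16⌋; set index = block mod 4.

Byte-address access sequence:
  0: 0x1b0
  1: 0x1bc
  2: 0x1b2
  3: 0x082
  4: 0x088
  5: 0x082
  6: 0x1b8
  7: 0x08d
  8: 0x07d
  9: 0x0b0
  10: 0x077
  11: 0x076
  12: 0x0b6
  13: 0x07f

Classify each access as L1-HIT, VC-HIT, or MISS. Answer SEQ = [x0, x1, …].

0: 0x1b0 (blk 27, set 3) → MISS  vc=[]
1: 0x1bc (blk 27, set 3) → L1-HIT  vc=[]
2: 0x1b2 (blk 27, set 3) → L1-HIT  vc=[]
3: 0x82 (blk 8, set 0) → MISS  vc=[]
4: 0x88 (blk 8, set 0) → L1-HIT  vc=[]
5: 0x82 (blk 8, set 0) → L1-HIT  vc=[]
6: 0x1b8 (blk 27, set 3) → L1-HIT  vc=[]
7: 0x8d (blk 8, set 0) → L1-HIT  vc=[]
8: 0x7d (blk 7, set 3) → MISS  vc=[27]
9: 0xb0 (blk 11, set 3) → MISS  vc=[27, 7]
10: 0x77 (blk 7, set 3) → VC-HIT  vc=[27, 11]
11: 0x76 (blk 7, set 3) → L1-HIT  vc=[27, 11]
12: 0xb6 (blk 11, set 3) → VC-HIT  vc=[27, 7]
13: 0x7f (blk 7, set 3) → VC-HIT  vc=[27, 11]

SEQ = [MISS, L1-HIT, L1-HIT, MISS, L1-HIT, L1-HIT, L1-HIT, L1-HIT, MISS, MISS, VC-HIT, L1-HIT, VC-HIT, VC-HIT]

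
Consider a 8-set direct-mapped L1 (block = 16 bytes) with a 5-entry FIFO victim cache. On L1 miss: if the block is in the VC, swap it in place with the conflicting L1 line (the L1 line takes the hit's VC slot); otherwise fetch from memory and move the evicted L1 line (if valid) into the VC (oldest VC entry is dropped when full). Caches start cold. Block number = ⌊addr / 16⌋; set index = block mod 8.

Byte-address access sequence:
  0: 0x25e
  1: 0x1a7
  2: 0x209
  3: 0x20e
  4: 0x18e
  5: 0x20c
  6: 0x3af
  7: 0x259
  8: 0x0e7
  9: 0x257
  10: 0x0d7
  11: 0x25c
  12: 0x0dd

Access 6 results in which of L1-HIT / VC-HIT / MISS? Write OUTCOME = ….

  [0] addr=0x25e blk=37 s=5: MISS | VC []
  [1] addr=0x1a7 blk=26 s=2: MISS | VC []
  [2] addr=0x209 blk=32 s=0: MISS | VC []
  [3] addr=0x20e blk=32 s=0: L1-HIT | VC []
  [4] addr=0x18e blk=24 s=0: MISS | VC [32]
  [5] addr=0x20c blk=32 s=0: VC-HIT | VC [24]
  [6] addr=0x3af blk=58 s=2: MISS | VC [24, 26]
  [7] addr=0x259 blk=37 s=5: L1-HIT | VC [24, 26]
  [8] addr=0xe7 blk=14 s=6: MISS | VC [24, 26]
  [9] addr=0x257 blk=37 s=5: L1-HIT | VC [24, 26]
  [10] addr=0xd7 blk=13 s=5: MISS | VC [24, 26, 37]
  [11] addr=0x25c blk=37 s=5: VC-HIT | VC [24, 26, 13]
  [12] addr=0xdd blk=13 s=5: VC-HIT | VC [24, 26, 37]

OUTCOME = MISS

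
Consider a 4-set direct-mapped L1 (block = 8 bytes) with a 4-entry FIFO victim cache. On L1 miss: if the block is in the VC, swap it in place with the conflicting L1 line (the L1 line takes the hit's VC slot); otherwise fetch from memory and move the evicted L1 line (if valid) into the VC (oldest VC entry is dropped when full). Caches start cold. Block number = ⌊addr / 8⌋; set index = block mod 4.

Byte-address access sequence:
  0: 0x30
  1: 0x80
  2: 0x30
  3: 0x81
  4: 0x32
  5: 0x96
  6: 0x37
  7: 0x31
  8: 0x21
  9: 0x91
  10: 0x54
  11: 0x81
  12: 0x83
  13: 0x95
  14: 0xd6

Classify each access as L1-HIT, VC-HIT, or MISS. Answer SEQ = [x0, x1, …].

SEQ = [MISS, MISS, L1-HIT, L1-HIT, L1-HIT, MISS, VC-HIT, L1-HIT, MISS, VC-HIT, MISS, VC-HIT, L1-HIT, VC-HIT, MISS]

0: 0x30 (blk 6, set 2) → MISS  vc=[]
1: 0x80 (blk 16, set 0) → MISS  vc=[]
2: 0x30 (blk 6, set 2) → L1-HIT  vc=[]
3: 0x81 (blk 16, set 0) → L1-HIT  vc=[]
4: 0x32 (blk 6, set 2) → L1-HIT  vc=[]
5: 0x96 (blk 18, set 2) → MISS  vc=[6]
6: 0x37 (blk 6, set 2) → VC-HIT  vc=[18]
7: 0x31 (blk 6, set 2) → L1-HIT  vc=[18]
8: 0x21 (blk 4, set 0) → MISS  vc=[18, 16]
9: 0x91 (blk 18, set 2) → VC-HIT  vc=[6, 16]
10: 0x54 (blk 10, set 2) → MISS  vc=[6, 16, 18]
11: 0x81 (blk 16, set 0) → VC-HIT  vc=[6, 4, 18]
12: 0x83 (blk 16, set 0) → L1-HIT  vc=[6, 4, 18]
13: 0x95 (blk 18, set 2) → VC-HIT  vc=[6, 4, 10]
14: 0xd6 (blk 26, set 2) → MISS  vc=[6, 4, 10, 18]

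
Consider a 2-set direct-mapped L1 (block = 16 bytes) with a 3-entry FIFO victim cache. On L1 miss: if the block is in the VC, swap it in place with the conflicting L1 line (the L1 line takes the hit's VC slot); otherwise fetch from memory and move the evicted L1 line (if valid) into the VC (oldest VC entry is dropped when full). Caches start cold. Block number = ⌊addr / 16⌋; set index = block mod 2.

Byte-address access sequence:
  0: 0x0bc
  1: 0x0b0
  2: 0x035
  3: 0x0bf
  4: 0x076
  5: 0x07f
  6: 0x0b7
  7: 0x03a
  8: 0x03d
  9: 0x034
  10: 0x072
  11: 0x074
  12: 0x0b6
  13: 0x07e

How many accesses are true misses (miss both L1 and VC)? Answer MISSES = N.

#0 0xbc→b11/s1 MISS; vc=[]
#1 0xb0→b11/s1 L1-HIT; vc=[]
#2 0x35→b3/s1 MISS; vc=[11]
#3 0xbf→b11/s1 VC-HIT; vc=[3]
#4 0x76→b7/s1 MISS; vc=[3,11]
#5 0x7f→b7/s1 L1-HIT; vc=[3,11]
#6 0xb7→b11/s1 VC-HIT; vc=[3,7]
#7 0x3a→b3/s1 VC-HIT; vc=[11,7]
#8 0x3d→b3/s1 L1-HIT; vc=[11,7]
#9 0x34→b3/s1 L1-HIT; vc=[11,7]
#10 0x72→b7/s1 VC-HIT; vc=[11,3]
#11 0x74→b7/s1 L1-HIT; vc=[11,3]
#12 0xb6→b11/s1 VC-HIT; vc=[7,3]
#13 0x7e→b7/s1 VC-HIT; vc=[11,3]

MISSES = 3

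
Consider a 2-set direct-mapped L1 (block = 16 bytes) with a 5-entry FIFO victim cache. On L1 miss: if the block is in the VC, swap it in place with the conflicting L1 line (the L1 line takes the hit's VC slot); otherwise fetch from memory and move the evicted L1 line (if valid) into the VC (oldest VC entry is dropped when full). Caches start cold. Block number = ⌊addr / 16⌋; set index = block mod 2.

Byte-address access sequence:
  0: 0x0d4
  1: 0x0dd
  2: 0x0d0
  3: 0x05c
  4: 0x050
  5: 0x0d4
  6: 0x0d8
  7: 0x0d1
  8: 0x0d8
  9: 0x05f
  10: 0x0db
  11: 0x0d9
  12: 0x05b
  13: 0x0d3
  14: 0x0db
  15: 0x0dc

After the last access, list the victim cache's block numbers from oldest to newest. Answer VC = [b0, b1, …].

VC = [5]

  [0] addr=0xd4 blk=13 s=1: MISS | VC []
  [1] addr=0xdd blk=13 s=1: L1-HIT | VC []
  [2] addr=0xd0 blk=13 s=1: L1-HIT | VC []
  [3] addr=0x5c blk=5 s=1: MISS | VC [13]
  [4] addr=0x50 blk=5 s=1: L1-HIT | VC [13]
  [5] addr=0xd4 blk=13 s=1: VC-HIT | VC [5]
  [6] addr=0xd8 blk=13 s=1: L1-HIT | VC [5]
  [7] addr=0xd1 blk=13 s=1: L1-HIT | VC [5]
  [8] addr=0xd8 blk=13 s=1: L1-HIT | VC [5]
  [9] addr=0x5f blk=5 s=1: VC-HIT | VC [13]
  [10] addr=0xdb blk=13 s=1: VC-HIT | VC [5]
  [11] addr=0xd9 blk=13 s=1: L1-HIT | VC [5]
  [12] addr=0x5b blk=5 s=1: VC-HIT | VC [13]
  [13] addr=0xd3 blk=13 s=1: VC-HIT | VC [5]
  [14] addr=0xdb blk=13 s=1: L1-HIT | VC [5]
  [15] addr=0xdc blk=13 s=1: L1-HIT | VC [5]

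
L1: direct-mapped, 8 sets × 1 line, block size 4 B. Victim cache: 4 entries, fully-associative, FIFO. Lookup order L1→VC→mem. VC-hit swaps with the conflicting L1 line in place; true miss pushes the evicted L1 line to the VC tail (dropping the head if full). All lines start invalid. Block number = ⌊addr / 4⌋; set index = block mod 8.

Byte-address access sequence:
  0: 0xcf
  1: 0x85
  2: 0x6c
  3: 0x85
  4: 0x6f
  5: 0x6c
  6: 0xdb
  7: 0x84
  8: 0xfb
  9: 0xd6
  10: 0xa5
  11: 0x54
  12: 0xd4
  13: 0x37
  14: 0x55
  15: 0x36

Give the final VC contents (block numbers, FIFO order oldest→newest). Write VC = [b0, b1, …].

VC = [54, 33, 21, 53]

  [0] addr=0xcf blk=51 s=3: MISS | VC []
  [1] addr=0x85 blk=33 s=1: MISS | VC []
  [2] addr=0x6c blk=27 s=3: MISS | VC [51]
  [3] addr=0x85 blk=33 s=1: L1-HIT | VC [51]
  [4] addr=0x6f blk=27 s=3: L1-HIT | VC [51]
  [5] addr=0x6c blk=27 s=3: L1-HIT | VC [51]
  [6] addr=0xdb blk=54 s=6: MISS | VC [51]
  [7] addr=0x84 blk=33 s=1: L1-HIT | VC [51]
  [8] addr=0xfb blk=62 s=6: MISS | VC [51, 54]
  [9] addr=0xd6 blk=53 s=5: MISS | VC [51, 54]
  [10] addr=0xa5 blk=41 s=1: MISS | VC [51, 54, 33]
  [11] addr=0x54 blk=21 s=5: MISS | VC [51, 54, 33, 53]
  [12] addr=0xd4 blk=53 s=5: VC-HIT | VC [51, 54, 33, 21]
  [13] addr=0x37 blk=13 s=5: MISS | VC [54, 33, 21, 53]
  [14] addr=0x55 blk=21 s=5: VC-HIT | VC [54, 33, 13, 53]
  [15] addr=0x36 blk=13 s=5: VC-HIT | VC [54, 33, 21, 53]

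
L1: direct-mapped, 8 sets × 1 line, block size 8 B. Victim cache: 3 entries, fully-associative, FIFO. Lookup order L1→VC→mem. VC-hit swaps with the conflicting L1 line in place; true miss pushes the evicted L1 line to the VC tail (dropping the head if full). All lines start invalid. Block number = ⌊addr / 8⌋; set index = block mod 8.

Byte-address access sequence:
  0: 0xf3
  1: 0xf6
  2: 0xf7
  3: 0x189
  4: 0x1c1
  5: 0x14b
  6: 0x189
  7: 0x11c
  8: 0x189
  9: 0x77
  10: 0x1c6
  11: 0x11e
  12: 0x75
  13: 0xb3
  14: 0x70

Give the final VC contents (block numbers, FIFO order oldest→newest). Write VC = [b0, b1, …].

VC = [41, 30, 22]

  [0] addr=0xf3 blk=30 s=6: MISS | VC []
  [1] addr=0xf6 blk=30 s=6: L1-HIT | VC []
  [2] addr=0xf7 blk=30 s=6: L1-HIT | VC []
  [3] addr=0x189 blk=49 s=1: MISS | VC []
  [4] addr=0x1c1 blk=56 s=0: MISS | VC []
  [5] addr=0x14b blk=41 s=1: MISS | VC [49]
  [6] addr=0x189 blk=49 s=1: VC-HIT | VC [41]
  [7] addr=0x11c blk=35 s=3: MISS | VC [41]
  [8] addr=0x189 blk=49 s=1: L1-HIT | VC [41]
  [9] addr=0x77 blk=14 s=6: MISS | VC [41, 30]
  [10] addr=0x1c6 blk=56 s=0: L1-HIT | VC [41, 30]
  [11] addr=0x11e blk=35 s=3: L1-HIT | VC [41, 30]
  [12] addr=0x75 blk=14 s=6: L1-HIT | VC [41, 30]
  [13] addr=0xb3 blk=22 s=6: MISS | VC [41, 30, 14]
  [14] addr=0x70 blk=14 s=6: VC-HIT | VC [41, 30, 22]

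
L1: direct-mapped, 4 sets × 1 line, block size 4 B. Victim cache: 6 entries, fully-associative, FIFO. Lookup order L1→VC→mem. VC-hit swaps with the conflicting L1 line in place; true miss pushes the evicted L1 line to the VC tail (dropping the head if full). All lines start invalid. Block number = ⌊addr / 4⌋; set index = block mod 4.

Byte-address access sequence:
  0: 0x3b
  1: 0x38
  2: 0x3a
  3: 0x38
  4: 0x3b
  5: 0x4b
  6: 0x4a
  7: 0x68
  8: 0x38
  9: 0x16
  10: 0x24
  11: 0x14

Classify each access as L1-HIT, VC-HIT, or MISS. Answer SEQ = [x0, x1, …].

SEQ = [MISS, L1-HIT, L1-HIT, L1-HIT, L1-HIT, MISS, L1-HIT, MISS, VC-HIT, MISS, MISS, VC-HIT]

0: 0x3b (blk 14, set 2) → MISS  vc=[]
1: 0x38 (blk 14, set 2) → L1-HIT  vc=[]
2: 0x3a (blk 14, set 2) → L1-HIT  vc=[]
3: 0x38 (blk 14, set 2) → L1-HIT  vc=[]
4: 0x3b (blk 14, set 2) → L1-HIT  vc=[]
5: 0x4b (blk 18, set 2) → MISS  vc=[14]
6: 0x4a (blk 18, set 2) → L1-HIT  vc=[14]
7: 0x68 (blk 26, set 2) → MISS  vc=[14, 18]
8: 0x38 (blk 14, set 2) → VC-HIT  vc=[26, 18]
9: 0x16 (blk 5, set 1) → MISS  vc=[26, 18]
10: 0x24 (blk 9, set 1) → MISS  vc=[26, 18, 5]
11: 0x14 (blk 5, set 1) → VC-HIT  vc=[26, 18, 9]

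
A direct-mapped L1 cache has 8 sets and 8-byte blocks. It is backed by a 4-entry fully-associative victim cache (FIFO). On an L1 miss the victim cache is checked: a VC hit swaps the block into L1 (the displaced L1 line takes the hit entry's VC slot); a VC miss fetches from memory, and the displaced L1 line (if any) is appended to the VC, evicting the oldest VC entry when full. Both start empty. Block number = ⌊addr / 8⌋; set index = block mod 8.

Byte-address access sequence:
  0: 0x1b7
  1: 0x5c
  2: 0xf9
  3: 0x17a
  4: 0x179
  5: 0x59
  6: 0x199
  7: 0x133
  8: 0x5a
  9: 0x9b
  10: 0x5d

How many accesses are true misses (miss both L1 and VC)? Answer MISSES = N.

0: 0x1b7 (blk 54, set 6) → MISS  vc=[]
1: 0x5c (blk 11, set 3) → MISS  vc=[]
2: 0xf9 (blk 31, set 7) → MISS  vc=[]
3: 0x17a (blk 47, set 7) → MISS  vc=[31]
4: 0x179 (blk 47, set 7) → L1-HIT  vc=[31]
5: 0x59 (blk 11, set 3) → L1-HIT  vc=[31]
6: 0x199 (blk 51, set 3) → MISS  vc=[31, 11]
7: 0x133 (blk 38, set 6) → MISS  vc=[31, 11, 54]
8: 0x5a (blk 11, set 3) → VC-HIT  vc=[31, 51, 54]
9: 0x9b (blk 19, set 3) → MISS  vc=[31, 51, 54, 11]
10: 0x5d (blk 11, set 3) → VC-HIT  vc=[31, 51, 54, 19]

MISSES = 7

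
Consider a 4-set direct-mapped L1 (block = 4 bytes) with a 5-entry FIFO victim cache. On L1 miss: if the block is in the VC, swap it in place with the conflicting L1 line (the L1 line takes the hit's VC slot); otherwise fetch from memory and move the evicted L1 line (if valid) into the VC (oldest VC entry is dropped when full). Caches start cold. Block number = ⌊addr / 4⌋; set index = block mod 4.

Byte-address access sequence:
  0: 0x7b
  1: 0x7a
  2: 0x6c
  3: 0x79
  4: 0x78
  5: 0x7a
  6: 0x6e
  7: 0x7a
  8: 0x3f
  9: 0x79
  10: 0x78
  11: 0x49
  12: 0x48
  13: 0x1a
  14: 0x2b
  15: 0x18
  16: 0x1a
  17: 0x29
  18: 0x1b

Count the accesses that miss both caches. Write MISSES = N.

#0 0x7b→b30/s2 MISS; vc=[]
#1 0x7a→b30/s2 L1-HIT; vc=[]
#2 0x6c→b27/s3 MISS; vc=[]
#3 0x79→b30/s2 L1-HIT; vc=[]
#4 0x78→b30/s2 L1-HIT; vc=[]
#5 0x7a→b30/s2 L1-HIT; vc=[]
#6 0x6e→b27/s3 L1-HIT; vc=[]
#7 0x7a→b30/s2 L1-HIT; vc=[]
#8 0x3f→b15/s3 MISS; vc=[27]
#9 0x79→b30/s2 L1-HIT; vc=[27]
#10 0x78→b30/s2 L1-HIT; vc=[27]
#11 0x49→b18/s2 MISS; vc=[27,30]
#12 0x48→b18/s2 L1-HIT; vc=[27,30]
#13 0x1a→b6/s2 MISS; vc=[27,30,18]
#14 0x2b→b10/s2 MISS; vc=[27,30,18,6]
#15 0x18→b6/s2 VC-HIT; vc=[27,30,18,10]
#16 0x1a→b6/s2 L1-HIT; vc=[27,30,18,10]
#17 0x29→b10/s2 VC-HIT; vc=[27,30,18,6]
#18 0x1b→b6/s2 VC-HIT; vc=[27,30,18,10]

MISSES = 6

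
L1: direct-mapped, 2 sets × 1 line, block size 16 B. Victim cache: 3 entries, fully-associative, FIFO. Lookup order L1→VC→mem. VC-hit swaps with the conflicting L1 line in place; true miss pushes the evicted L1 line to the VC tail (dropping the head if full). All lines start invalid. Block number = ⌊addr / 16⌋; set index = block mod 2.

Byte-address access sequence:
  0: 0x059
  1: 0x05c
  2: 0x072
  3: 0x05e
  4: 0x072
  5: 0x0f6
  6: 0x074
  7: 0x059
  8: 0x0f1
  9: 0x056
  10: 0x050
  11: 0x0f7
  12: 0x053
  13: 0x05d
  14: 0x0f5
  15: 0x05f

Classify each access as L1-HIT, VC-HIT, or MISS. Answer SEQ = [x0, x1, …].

SEQ = [MISS, L1-HIT, MISS, VC-HIT, VC-HIT, MISS, VC-HIT, VC-HIT, VC-HIT, VC-HIT, L1-HIT, VC-HIT, VC-HIT, L1-HIT, VC-HIT, VC-HIT]

  [0] addr=0x59 blk=5 s=1: MISS | VC []
  [1] addr=0x5c blk=5 s=1: L1-HIT | VC []
  [2] addr=0x72 blk=7 s=1: MISS | VC [5]
  [3] addr=0x5e blk=5 s=1: VC-HIT | VC [7]
  [4] addr=0x72 blk=7 s=1: VC-HIT | VC [5]
  [5] addr=0xf6 blk=15 s=1: MISS | VC [5, 7]
  [6] addr=0x74 blk=7 s=1: VC-HIT | VC [5, 15]
  [7] addr=0x59 blk=5 s=1: VC-HIT | VC [7, 15]
  [8] addr=0xf1 blk=15 s=1: VC-HIT | VC [7, 5]
  [9] addr=0x56 blk=5 s=1: VC-HIT | VC [7, 15]
  [10] addr=0x50 blk=5 s=1: L1-HIT | VC [7, 15]
  [11] addr=0xf7 blk=15 s=1: VC-HIT | VC [7, 5]
  [12] addr=0x53 blk=5 s=1: VC-HIT | VC [7, 15]
  [13] addr=0x5d blk=5 s=1: L1-HIT | VC [7, 15]
  [14] addr=0xf5 blk=15 s=1: VC-HIT | VC [7, 5]
  [15] addr=0x5f blk=5 s=1: VC-HIT | VC [7, 15]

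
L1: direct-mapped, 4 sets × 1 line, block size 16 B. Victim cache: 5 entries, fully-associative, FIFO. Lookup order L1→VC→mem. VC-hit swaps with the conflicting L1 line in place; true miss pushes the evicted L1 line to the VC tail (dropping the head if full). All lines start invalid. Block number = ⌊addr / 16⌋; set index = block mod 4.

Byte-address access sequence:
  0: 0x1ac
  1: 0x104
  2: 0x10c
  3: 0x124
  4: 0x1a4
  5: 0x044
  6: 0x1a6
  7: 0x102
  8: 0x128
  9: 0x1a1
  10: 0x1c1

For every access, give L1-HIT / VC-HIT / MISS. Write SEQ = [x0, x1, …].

SEQ = [MISS, MISS, L1-HIT, MISS, VC-HIT, MISS, L1-HIT, VC-HIT, VC-HIT, VC-HIT, MISS]

0: 0x1ac (blk 26, set 2) → MISS  vc=[]
1: 0x104 (blk 16, set 0) → MISS  vc=[]
2: 0x10c (blk 16, set 0) → L1-HIT  vc=[]
3: 0x124 (blk 18, set 2) → MISS  vc=[26]
4: 0x1a4 (blk 26, set 2) → VC-HIT  vc=[18]
5: 0x44 (blk 4, set 0) → MISS  vc=[18, 16]
6: 0x1a6 (blk 26, set 2) → L1-HIT  vc=[18, 16]
7: 0x102 (blk 16, set 0) → VC-HIT  vc=[18, 4]
8: 0x128 (blk 18, set 2) → VC-HIT  vc=[26, 4]
9: 0x1a1 (blk 26, set 2) → VC-HIT  vc=[18, 4]
10: 0x1c1 (blk 28, set 0) → MISS  vc=[18, 4, 16]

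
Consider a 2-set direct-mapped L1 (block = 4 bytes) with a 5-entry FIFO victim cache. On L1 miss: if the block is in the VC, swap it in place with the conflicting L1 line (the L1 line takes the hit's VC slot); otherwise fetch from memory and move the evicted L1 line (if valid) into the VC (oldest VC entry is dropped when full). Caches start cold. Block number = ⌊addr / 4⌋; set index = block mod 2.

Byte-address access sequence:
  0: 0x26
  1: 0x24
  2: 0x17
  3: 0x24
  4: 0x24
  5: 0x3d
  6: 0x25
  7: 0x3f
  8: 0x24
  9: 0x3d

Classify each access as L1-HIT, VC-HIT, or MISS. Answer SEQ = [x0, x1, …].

0: 0x26 (blk 9, set 1) → MISS  vc=[]
1: 0x24 (blk 9, set 1) → L1-HIT  vc=[]
2: 0x17 (blk 5, set 1) → MISS  vc=[9]
3: 0x24 (blk 9, set 1) → VC-HIT  vc=[5]
4: 0x24 (blk 9, set 1) → L1-HIT  vc=[5]
5: 0x3d (blk 15, set 1) → MISS  vc=[5, 9]
6: 0x25 (blk 9, set 1) → VC-HIT  vc=[5, 15]
7: 0x3f (blk 15, set 1) → VC-HIT  vc=[5, 9]
8: 0x24 (blk 9, set 1) → VC-HIT  vc=[5, 15]
9: 0x3d (blk 15, set 1) → VC-HIT  vc=[5, 9]

SEQ = [MISS, L1-HIT, MISS, VC-HIT, L1-HIT, MISS, VC-HIT, VC-HIT, VC-HIT, VC-HIT]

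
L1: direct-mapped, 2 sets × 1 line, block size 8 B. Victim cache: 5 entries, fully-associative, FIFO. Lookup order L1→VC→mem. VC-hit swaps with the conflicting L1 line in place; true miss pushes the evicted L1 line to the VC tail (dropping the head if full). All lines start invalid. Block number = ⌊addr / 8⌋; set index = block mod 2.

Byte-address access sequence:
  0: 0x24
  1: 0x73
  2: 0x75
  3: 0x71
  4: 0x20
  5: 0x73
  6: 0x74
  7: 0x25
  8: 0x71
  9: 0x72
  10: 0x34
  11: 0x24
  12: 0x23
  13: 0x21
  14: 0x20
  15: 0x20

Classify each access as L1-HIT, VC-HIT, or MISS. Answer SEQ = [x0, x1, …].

SEQ = [MISS, MISS, L1-HIT, L1-HIT, VC-HIT, VC-HIT, L1-HIT, VC-HIT, VC-HIT, L1-HIT, MISS, VC-HIT, L1-HIT, L1-HIT, L1-HIT, L1-HIT]

  [0] addr=0x24 blk=4 s=0: MISS | VC []
  [1] addr=0x73 blk=14 s=0: MISS | VC [4]
  [2] addr=0x75 blk=14 s=0: L1-HIT | VC [4]
  [3] addr=0x71 blk=14 s=0: L1-HIT | VC [4]
  [4] addr=0x20 blk=4 s=0: VC-HIT | VC [14]
  [5] addr=0x73 blk=14 s=0: VC-HIT | VC [4]
  [6] addr=0x74 blk=14 s=0: L1-HIT | VC [4]
  [7] addr=0x25 blk=4 s=0: VC-HIT | VC [14]
  [8] addr=0x71 blk=14 s=0: VC-HIT | VC [4]
  [9] addr=0x72 blk=14 s=0: L1-HIT | VC [4]
  [10] addr=0x34 blk=6 s=0: MISS | VC [4, 14]
  [11] addr=0x24 blk=4 s=0: VC-HIT | VC [6, 14]
  [12] addr=0x23 blk=4 s=0: L1-HIT | VC [6, 14]
  [13] addr=0x21 blk=4 s=0: L1-HIT | VC [6, 14]
  [14] addr=0x20 blk=4 s=0: L1-HIT | VC [6, 14]
  [15] addr=0x20 blk=4 s=0: L1-HIT | VC [6, 14]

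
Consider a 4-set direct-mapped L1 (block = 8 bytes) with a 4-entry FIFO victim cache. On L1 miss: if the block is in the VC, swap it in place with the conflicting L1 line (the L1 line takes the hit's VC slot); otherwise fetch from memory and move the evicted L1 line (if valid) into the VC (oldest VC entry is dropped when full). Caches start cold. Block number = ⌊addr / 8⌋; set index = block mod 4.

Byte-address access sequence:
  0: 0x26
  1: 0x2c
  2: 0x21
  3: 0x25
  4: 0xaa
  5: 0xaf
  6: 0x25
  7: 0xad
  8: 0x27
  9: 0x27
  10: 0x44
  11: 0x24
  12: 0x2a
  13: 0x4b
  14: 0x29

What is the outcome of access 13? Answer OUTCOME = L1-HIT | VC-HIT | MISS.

OUTCOME = MISS

#0 0x26→b4/s0 MISS; vc=[]
#1 0x2c→b5/s1 MISS; vc=[]
#2 0x21→b4/s0 L1-HIT; vc=[]
#3 0x25→b4/s0 L1-HIT; vc=[]
#4 0xaa→b21/s1 MISS; vc=[5]
#5 0xaf→b21/s1 L1-HIT; vc=[5]
#6 0x25→b4/s0 L1-HIT; vc=[5]
#7 0xad→b21/s1 L1-HIT; vc=[5]
#8 0x27→b4/s0 L1-HIT; vc=[5]
#9 0x27→b4/s0 L1-HIT; vc=[5]
#10 0x44→b8/s0 MISS; vc=[5,4]
#11 0x24→b4/s0 VC-HIT; vc=[5,8]
#12 0x2a→b5/s1 VC-HIT; vc=[21,8]
#13 0x4b→b9/s1 MISS; vc=[21,8,5]
#14 0x29→b5/s1 VC-HIT; vc=[21,8,9]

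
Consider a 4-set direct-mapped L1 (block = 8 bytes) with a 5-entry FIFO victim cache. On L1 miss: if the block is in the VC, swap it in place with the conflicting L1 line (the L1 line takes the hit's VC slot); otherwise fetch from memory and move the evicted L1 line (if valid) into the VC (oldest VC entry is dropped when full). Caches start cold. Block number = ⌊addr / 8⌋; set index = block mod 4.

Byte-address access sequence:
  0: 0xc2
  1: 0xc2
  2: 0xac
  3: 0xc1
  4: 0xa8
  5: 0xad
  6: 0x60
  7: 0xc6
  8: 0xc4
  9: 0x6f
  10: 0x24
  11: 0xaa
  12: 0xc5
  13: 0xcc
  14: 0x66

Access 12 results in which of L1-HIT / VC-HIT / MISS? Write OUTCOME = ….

  [0] addr=0xc2 blk=24 s=0: MISS | VC []
  [1] addr=0xc2 blk=24 s=0: L1-HIT | VC []
  [2] addr=0xac blk=21 s=1: MISS | VC []
  [3] addr=0xc1 blk=24 s=0: L1-HIT | VC []
  [4] addr=0xa8 blk=21 s=1: L1-HIT | VC []
  [5] addr=0xad blk=21 s=1: L1-HIT | VC []
  [6] addr=0x60 blk=12 s=0: MISS | VC [24]
  [7] addr=0xc6 blk=24 s=0: VC-HIT | VC [12]
  [8] addr=0xc4 blk=24 s=0: L1-HIT | VC [12]
  [9] addr=0x6f blk=13 s=1: MISS | VC [12, 21]
  [10] addr=0x24 blk=4 s=0: MISS | VC [12, 21, 24]
  [11] addr=0xaa blk=21 s=1: VC-HIT | VC [12, 13, 24]
  [12] addr=0xc5 blk=24 s=0: VC-HIT | VC [12, 13, 4]
  [13] addr=0xcc blk=25 s=1: MISS | VC [12, 13, 4, 21]
  [14] addr=0x66 blk=12 s=0: VC-HIT | VC [24, 13, 4, 21]

OUTCOME = VC-HIT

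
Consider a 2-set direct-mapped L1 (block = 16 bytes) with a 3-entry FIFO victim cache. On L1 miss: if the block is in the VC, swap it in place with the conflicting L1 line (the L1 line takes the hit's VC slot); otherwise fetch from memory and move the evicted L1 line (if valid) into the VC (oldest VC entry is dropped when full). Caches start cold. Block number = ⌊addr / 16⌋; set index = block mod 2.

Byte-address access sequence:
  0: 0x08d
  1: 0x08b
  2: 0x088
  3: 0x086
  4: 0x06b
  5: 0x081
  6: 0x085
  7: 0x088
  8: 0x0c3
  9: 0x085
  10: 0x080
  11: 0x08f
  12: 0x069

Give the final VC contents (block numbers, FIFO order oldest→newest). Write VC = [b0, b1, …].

VC = [8, 12]

#0 0x8d→b8/s0 MISS; vc=[]
#1 0x8b→b8/s0 L1-HIT; vc=[]
#2 0x88→b8/s0 L1-HIT; vc=[]
#3 0x86→b8/s0 L1-HIT; vc=[]
#4 0x6b→b6/s0 MISS; vc=[8]
#5 0x81→b8/s0 VC-HIT; vc=[6]
#6 0x85→b8/s0 L1-HIT; vc=[6]
#7 0x88→b8/s0 L1-HIT; vc=[6]
#8 0xc3→b12/s0 MISS; vc=[6,8]
#9 0x85→b8/s0 VC-HIT; vc=[6,12]
#10 0x80→b8/s0 L1-HIT; vc=[6,12]
#11 0x8f→b8/s0 L1-HIT; vc=[6,12]
#12 0x69→b6/s0 VC-HIT; vc=[8,12]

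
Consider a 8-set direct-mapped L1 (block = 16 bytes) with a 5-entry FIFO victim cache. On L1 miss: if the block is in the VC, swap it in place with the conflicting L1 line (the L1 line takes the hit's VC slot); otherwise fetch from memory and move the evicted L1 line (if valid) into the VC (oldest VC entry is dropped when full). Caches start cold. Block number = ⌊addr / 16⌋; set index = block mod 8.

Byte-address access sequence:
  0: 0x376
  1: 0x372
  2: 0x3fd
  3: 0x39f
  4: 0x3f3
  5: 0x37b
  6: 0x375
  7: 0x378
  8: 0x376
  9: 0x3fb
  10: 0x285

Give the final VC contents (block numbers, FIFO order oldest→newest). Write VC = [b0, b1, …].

  [0] addr=0x376 blk=55 s=7: MISS | VC []
  [1] addr=0x372 blk=55 s=7: L1-HIT | VC []
  [2] addr=0x3fd blk=63 s=7: MISS | VC [55]
  [3] addr=0x39f blk=57 s=1: MISS | VC [55]
  [4] addr=0x3f3 blk=63 s=7: L1-HIT | VC [55]
  [5] addr=0x37b blk=55 s=7: VC-HIT | VC [63]
  [6] addr=0x375 blk=55 s=7: L1-HIT | VC [63]
  [7] addr=0x378 blk=55 s=7: L1-HIT | VC [63]
  [8] addr=0x376 blk=55 s=7: L1-HIT | VC [63]
  [9] addr=0x3fb blk=63 s=7: VC-HIT | VC [55]
  [10] addr=0x285 blk=40 s=0: MISS | VC [55]

VC = [55]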